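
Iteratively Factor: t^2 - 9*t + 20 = (t - 4)*(t - 5)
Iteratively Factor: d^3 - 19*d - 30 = (d + 3)*(d^2 - 3*d - 10) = (d + 2)*(d + 3)*(d - 5)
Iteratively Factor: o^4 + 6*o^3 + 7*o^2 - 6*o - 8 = (o - 1)*(o^3 + 7*o^2 + 14*o + 8) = (o - 1)*(o + 2)*(o^2 + 5*o + 4) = (o - 1)*(o + 2)*(o + 4)*(o + 1)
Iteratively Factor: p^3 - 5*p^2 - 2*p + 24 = (p - 3)*(p^2 - 2*p - 8) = (p - 3)*(p + 2)*(p - 4)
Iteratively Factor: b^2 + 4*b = (b + 4)*(b)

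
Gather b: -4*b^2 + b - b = -4*b^2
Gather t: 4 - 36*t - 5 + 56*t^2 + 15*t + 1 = 56*t^2 - 21*t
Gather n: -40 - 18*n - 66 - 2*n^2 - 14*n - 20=-2*n^2 - 32*n - 126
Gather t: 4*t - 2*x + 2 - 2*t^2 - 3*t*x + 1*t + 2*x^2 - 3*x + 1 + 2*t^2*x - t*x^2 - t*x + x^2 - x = t^2*(2*x - 2) + t*(-x^2 - 4*x + 5) + 3*x^2 - 6*x + 3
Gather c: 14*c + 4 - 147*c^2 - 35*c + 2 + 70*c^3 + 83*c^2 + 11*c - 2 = 70*c^3 - 64*c^2 - 10*c + 4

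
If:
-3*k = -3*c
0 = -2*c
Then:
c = 0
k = 0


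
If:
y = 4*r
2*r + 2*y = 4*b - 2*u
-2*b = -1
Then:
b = 1/2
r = y/4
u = 1 - 5*y/4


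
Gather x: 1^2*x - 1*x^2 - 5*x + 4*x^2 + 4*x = 3*x^2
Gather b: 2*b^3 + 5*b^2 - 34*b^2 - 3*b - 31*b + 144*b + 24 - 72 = 2*b^3 - 29*b^2 + 110*b - 48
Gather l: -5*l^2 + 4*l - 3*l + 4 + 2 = -5*l^2 + l + 6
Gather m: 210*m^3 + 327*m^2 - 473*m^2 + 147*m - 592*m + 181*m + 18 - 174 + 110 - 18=210*m^3 - 146*m^2 - 264*m - 64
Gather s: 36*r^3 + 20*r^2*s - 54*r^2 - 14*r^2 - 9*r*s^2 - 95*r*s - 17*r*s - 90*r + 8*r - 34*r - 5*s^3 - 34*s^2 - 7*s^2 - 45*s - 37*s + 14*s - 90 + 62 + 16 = 36*r^3 - 68*r^2 - 116*r - 5*s^3 + s^2*(-9*r - 41) + s*(20*r^2 - 112*r - 68) - 12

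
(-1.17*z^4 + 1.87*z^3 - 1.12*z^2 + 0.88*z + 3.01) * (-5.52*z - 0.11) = 6.4584*z^5 - 10.1937*z^4 + 5.9767*z^3 - 4.7344*z^2 - 16.712*z - 0.3311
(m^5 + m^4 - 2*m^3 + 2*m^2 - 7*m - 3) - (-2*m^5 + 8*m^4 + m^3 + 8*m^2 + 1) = 3*m^5 - 7*m^4 - 3*m^3 - 6*m^2 - 7*m - 4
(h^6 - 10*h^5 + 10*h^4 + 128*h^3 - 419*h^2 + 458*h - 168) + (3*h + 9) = h^6 - 10*h^5 + 10*h^4 + 128*h^3 - 419*h^2 + 461*h - 159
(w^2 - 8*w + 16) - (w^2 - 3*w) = 16 - 5*w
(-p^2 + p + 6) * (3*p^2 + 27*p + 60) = -3*p^4 - 24*p^3 - 15*p^2 + 222*p + 360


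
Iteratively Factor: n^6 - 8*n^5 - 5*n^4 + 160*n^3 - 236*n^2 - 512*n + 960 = (n - 2)*(n^5 - 6*n^4 - 17*n^3 + 126*n^2 + 16*n - 480) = (n - 5)*(n - 2)*(n^4 - n^3 - 22*n^2 + 16*n + 96) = (n - 5)*(n - 2)*(n + 4)*(n^3 - 5*n^2 - 2*n + 24) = (n - 5)*(n - 4)*(n - 2)*(n + 4)*(n^2 - n - 6) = (n - 5)*(n - 4)*(n - 3)*(n - 2)*(n + 4)*(n + 2)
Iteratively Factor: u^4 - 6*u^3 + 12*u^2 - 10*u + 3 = (u - 1)*(u^3 - 5*u^2 + 7*u - 3) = (u - 1)^2*(u^2 - 4*u + 3) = (u - 3)*(u - 1)^2*(u - 1)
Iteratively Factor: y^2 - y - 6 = (y + 2)*(y - 3)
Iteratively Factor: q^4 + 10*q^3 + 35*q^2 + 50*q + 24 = (q + 1)*(q^3 + 9*q^2 + 26*q + 24) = (q + 1)*(q + 2)*(q^2 + 7*q + 12) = (q + 1)*(q + 2)*(q + 4)*(q + 3)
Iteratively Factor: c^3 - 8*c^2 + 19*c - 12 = (c - 4)*(c^2 - 4*c + 3) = (c - 4)*(c - 3)*(c - 1)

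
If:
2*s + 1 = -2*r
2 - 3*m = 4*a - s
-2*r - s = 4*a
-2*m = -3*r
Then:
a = 5/72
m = 1/3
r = 2/9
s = -13/18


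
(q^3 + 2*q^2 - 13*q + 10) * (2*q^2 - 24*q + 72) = 2*q^5 - 20*q^4 - 2*q^3 + 476*q^2 - 1176*q + 720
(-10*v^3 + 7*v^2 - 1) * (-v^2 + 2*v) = 10*v^5 - 27*v^4 + 14*v^3 + v^2 - 2*v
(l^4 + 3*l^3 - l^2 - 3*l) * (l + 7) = l^5 + 10*l^4 + 20*l^3 - 10*l^2 - 21*l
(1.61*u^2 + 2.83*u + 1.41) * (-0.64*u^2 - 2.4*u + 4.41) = -1.0304*u^4 - 5.6752*u^3 - 0.594299999999999*u^2 + 9.0963*u + 6.2181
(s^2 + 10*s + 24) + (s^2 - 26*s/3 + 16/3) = 2*s^2 + 4*s/3 + 88/3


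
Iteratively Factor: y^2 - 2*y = (y)*(y - 2)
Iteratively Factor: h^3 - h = (h - 1)*(h^2 + h) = (h - 1)*(h + 1)*(h)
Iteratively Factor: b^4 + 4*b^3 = (b)*(b^3 + 4*b^2) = b*(b + 4)*(b^2) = b^2*(b + 4)*(b)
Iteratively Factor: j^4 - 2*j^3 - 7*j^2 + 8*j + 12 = (j - 3)*(j^3 + j^2 - 4*j - 4) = (j - 3)*(j + 1)*(j^2 - 4) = (j - 3)*(j + 1)*(j + 2)*(j - 2)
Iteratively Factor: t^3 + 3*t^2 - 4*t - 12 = (t - 2)*(t^2 + 5*t + 6) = (t - 2)*(t + 3)*(t + 2)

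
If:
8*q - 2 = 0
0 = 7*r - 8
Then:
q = 1/4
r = 8/7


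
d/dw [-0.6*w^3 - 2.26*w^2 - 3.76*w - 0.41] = -1.8*w^2 - 4.52*w - 3.76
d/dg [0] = 0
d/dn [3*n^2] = 6*n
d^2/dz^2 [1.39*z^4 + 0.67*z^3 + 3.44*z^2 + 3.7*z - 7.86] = 16.68*z^2 + 4.02*z + 6.88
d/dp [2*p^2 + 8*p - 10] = 4*p + 8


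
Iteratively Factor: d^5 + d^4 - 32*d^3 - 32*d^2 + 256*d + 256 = (d + 4)*(d^4 - 3*d^3 - 20*d^2 + 48*d + 64) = (d + 4)^2*(d^3 - 7*d^2 + 8*d + 16) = (d - 4)*(d + 4)^2*(d^2 - 3*d - 4) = (d - 4)^2*(d + 4)^2*(d + 1)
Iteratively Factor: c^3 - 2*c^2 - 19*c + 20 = (c - 5)*(c^2 + 3*c - 4) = (c - 5)*(c - 1)*(c + 4)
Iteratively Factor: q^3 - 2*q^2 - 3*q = (q - 3)*(q^2 + q) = q*(q - 3)*(q + 1)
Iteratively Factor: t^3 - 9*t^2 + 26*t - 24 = (t - 4)*(t^2 - 5*t + 6) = (t - 4)*(t - 3)*(t - 2)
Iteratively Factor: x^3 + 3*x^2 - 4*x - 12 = (x - 2)*(x^2 + 5*x + 6) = (x - 2)*(x + 2)*(x + 3)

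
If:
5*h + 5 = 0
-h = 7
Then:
No Solution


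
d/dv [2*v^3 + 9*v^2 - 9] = 6*v*(v + 3)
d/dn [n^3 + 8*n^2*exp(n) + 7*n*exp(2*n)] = 8*n^2*exp(n) + 3*n^2 + 14*n*exp(2*n) + 16*n*exp(n) + 7*exp(2*n)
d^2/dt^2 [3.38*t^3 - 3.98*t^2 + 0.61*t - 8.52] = 20.28*t - 7.96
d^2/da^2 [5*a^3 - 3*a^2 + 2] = 30*a - 6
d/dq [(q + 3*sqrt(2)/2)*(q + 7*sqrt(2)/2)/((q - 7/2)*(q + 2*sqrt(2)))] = (-12*sqrt(2)*q^2 - 14*q^2 - 84*q - 56*sqrt(2)*q - 133 - 84*sqrt(2))/(4*q^4 - 28*q^3 + 16*sqrt(2)*q^3 - 112*sqrt(2)*q^2 + 81*q^2 - 224*q + 196*sqrt(2)*q + 392)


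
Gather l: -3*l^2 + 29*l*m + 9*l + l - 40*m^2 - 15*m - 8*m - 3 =-3*l^2 + l*(29*m + 10) - 40*m^2 - 23*m - 3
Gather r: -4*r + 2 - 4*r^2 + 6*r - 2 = -4*r^2 + 2*r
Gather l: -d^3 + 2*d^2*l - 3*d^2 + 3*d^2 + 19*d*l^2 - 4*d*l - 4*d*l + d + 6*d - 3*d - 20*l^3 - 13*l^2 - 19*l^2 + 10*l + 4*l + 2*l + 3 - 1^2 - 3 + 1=-d^3 + 4*d - 20*l^3 + l^2*(19*d - 32) + l*(2*d^2 - 8*d + 16)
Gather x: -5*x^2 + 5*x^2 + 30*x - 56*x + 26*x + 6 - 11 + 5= 0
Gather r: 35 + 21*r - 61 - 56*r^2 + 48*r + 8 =-56*r^2 + 69*r - 18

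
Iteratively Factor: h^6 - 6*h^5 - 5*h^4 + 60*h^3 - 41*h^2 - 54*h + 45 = (h - 5)*(h^5 - h^4 - 10*h^3 + 10*h^2 + 9*h - 9) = (h - 5)*(h - 1)*(h^4 - 10*h^2 + 9) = (h - 5)*(h - 1)*(h + 1)*(h^3 - h^2 - 9*h + 9) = (h - 5)*(h - 3)*(h - 1)*(h + 1)*(h^2 + 2*h - 3) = (h - 5)*(h - 3)*(h - 1)*(h + 1)*(h + 3)*(h - 1)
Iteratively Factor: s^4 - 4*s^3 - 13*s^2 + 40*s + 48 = (s + 3)*(s^3 - 7*s^2 + 8*s + 16) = (s - 4)*(s + 3)*(s^2 - 3*s - 4) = (s - 4)^2*(s + 3)*(s + 1)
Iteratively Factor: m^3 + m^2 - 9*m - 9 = (m + 3)*(m^2 - 2*m - 3) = (m - 3)*(m + 3)*(m + 1)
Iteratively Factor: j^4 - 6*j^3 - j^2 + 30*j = (j - 5)*(j^3 - j^2 - 6*j) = j*(j - 5)*(j^2 - j - 6) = j*(j - 5)*(j - 3)*(j + 2)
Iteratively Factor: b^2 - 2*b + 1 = (b - 1)*(b - 1)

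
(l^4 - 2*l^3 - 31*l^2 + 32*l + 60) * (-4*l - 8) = -4*l^5 + 140*l^3 + 120*l^2 - 496*l - 480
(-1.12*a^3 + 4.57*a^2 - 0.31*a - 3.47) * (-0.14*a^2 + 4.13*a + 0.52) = 0.1568*a^5 - 5.2654*a^4 + 18.3351*a^3 + 1.5819*a^2 - 14.4923*a - 1.8044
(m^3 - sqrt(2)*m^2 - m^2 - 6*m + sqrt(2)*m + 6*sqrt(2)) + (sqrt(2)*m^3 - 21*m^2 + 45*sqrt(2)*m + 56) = m^3 + sqrt(2)*m^3 - 22*m^2 - sqrt(2)*m^2 - 6*m + 46*sqrt(2)*m + 6*sqrt(2) + 56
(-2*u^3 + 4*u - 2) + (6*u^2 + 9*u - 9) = -2*u^3 + 6*u^2 + 13*u - 11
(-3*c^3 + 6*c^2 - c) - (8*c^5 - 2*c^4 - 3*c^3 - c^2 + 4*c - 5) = -8*c^5 + 2*c^4 + 7*c^2 - 5*c + 5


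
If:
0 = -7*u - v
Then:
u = -v/7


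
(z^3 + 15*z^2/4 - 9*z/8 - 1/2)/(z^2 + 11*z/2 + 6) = (8*z^2 - 2*z - 1)/(4*(2*z + 3))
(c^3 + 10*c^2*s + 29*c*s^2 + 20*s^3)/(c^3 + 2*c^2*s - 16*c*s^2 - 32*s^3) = (-c^2 - 6*c*s - 5*s^2)/(-c^2 + 2*c*s + 8*s^2)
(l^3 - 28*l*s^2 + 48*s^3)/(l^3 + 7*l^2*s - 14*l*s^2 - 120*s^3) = (l - 2*s)/(l + 5*s)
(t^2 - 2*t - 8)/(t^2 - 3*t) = (t^2 - 2*t - 8)/(t*(t - 3))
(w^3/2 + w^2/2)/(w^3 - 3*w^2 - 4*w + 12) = w^2*(w + 1)/(2*(w^3 - 3*w^2 - 4*w + 12))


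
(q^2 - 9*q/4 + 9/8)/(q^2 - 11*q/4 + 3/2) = (q - 3/2)/(q - 2)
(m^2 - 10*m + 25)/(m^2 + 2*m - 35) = (m - 5)/(m + 7)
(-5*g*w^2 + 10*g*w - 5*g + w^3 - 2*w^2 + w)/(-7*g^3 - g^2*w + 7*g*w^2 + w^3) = (5*g*w^2 - 10*g*w + 5*g - w^3 + 2*w^2 - w)/(7*g^3 + g^2*w - 7*g*w^2 - w^3)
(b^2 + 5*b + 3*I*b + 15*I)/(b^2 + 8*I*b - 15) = (b + 5)/(b + 5*I)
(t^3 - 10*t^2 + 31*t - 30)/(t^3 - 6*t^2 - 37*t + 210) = (t^2 - 5*t + 6)/(t^2 - t - 42)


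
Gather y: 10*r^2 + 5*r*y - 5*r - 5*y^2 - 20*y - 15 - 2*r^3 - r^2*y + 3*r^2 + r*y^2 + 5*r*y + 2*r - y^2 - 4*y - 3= -2*r^3 + 13*r^2 - 3*r + y^2*(r - 6) + y*(-r^2 + 10*r - 24) - 18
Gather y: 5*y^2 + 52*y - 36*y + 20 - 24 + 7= 5*y^2 + 16*y + 3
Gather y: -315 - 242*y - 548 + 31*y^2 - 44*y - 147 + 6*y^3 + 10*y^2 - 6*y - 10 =6*y^3 + 41*y^2 - 292*y - 1020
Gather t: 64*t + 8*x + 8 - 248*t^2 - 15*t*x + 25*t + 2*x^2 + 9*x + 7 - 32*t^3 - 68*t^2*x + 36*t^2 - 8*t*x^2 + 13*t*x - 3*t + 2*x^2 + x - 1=-32*t^3 + t^2*(-68*x - 212) + t*(-8*x^2 - 2*x + 86) + 4*x^2 + 18*x + 14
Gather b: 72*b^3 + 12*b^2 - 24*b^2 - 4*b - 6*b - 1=72*b^3 - 12*b^2 - 10*b - 1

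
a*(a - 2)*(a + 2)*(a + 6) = a^4 + 6*a^3 - 4*a^2 - 24*a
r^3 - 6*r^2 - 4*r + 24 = (r - 6)*(r - 2)*(r + 2)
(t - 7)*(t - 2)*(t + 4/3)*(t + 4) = t^4 - 11*t^3/3 - 86*t^2/3 + 80*t/3 + 224/3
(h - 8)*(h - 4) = h^2 - 12*h + 32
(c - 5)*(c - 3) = c^2 - 8*c + 15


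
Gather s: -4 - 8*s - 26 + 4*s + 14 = -4*s - 16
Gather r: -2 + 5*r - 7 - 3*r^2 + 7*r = -3*r^2 + 12*r - 9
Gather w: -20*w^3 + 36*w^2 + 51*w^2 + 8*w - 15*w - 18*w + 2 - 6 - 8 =-20*w^3 + 87*w^2 - 25*w - 12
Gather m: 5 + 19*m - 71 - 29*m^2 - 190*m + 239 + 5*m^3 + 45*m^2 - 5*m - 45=5*m^3 + 16*m^2 - 176*m + 128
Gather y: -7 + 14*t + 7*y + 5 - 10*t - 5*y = 4*t + 2*y - 2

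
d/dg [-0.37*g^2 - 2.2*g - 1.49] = -0.74*g - 2.2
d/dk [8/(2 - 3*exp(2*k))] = 48*exp(2*k)/(3*exp(2*k) - 2)^2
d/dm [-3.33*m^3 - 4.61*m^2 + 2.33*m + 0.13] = -9.99*m^2 - 9.22*m + 2.33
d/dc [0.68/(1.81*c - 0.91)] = -1.2308/(1.81*c - 0.91)^2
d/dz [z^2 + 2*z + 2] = 2*z + 2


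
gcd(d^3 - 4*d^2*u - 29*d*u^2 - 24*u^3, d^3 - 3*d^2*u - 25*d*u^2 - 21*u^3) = d^2 + 4*d*u + 3*u^2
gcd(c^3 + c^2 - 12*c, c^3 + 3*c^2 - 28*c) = c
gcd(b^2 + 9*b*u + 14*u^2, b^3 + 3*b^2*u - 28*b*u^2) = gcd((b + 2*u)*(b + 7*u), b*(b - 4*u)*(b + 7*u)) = b + 7*u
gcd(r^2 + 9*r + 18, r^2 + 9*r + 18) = r^2 + 9*r + 18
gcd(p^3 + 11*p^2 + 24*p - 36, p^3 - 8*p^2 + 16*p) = 1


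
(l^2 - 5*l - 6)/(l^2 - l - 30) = (l + 1)/(l + 5)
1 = 1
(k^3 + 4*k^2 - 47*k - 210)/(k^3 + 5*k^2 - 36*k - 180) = (k - 7)/(k - 6)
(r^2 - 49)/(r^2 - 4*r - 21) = (r + 7)/(r + 3)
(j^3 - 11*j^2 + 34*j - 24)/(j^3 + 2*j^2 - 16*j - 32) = (j^2 - 7*j + 6)/(j^2 + 6*j + 8)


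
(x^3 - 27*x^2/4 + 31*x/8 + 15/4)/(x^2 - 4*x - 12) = (8*x^2 - 6*x - 5)/(8*(x + 2))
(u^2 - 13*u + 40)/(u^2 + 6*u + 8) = (u^2 - 13*u + 40)/(u^2 + 6*u + 8)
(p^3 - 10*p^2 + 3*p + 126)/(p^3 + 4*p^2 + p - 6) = (p^2 - 13*p + 42)/(p^2 + p - 2)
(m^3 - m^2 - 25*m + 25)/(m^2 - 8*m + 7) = (m^2 - 25)/(m - 7)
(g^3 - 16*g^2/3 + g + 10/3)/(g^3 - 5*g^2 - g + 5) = (g + 2/3)/(g + 1)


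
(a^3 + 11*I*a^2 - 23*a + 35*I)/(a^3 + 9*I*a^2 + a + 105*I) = (a - I)/(a - 3*I)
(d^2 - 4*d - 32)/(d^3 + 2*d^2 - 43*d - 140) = (d - 8)/(d^2 - 2*d - 35)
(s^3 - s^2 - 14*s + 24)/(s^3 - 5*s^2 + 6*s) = (s + 4)/s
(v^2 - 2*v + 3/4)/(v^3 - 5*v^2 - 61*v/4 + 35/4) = (2*v - 3)/(2*v^2 - 9*v - 35)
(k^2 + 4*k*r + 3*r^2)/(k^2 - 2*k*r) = (k^2 + 4*k*r + 3*r^2)/(k*(k - 2*r))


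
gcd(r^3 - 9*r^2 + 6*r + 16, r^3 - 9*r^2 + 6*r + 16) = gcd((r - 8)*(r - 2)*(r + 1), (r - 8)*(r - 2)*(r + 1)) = r^3 - 9*r^2 + 6*r + 16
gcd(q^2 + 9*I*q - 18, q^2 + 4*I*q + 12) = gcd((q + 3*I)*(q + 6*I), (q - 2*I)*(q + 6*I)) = q + 6*I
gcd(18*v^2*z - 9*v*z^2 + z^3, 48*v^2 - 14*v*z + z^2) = -6*v + z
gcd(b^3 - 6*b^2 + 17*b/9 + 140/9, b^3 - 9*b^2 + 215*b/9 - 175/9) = b^2 - 22*b/3 + 35/3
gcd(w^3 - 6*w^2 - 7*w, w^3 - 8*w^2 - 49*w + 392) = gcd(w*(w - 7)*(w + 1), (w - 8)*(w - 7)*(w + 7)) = w - 7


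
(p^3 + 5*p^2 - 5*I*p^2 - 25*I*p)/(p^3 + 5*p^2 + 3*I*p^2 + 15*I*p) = (p - 5*I)/(p + 3*I)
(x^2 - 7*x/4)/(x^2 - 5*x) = (x - 7/4)/(x - 5)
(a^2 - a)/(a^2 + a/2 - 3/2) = 2*a/(2*a + 3)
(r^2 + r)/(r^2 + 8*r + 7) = r/(r + 7)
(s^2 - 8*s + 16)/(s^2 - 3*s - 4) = (s - 4)/(s + 1)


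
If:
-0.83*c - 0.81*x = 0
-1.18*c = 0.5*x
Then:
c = 0.00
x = 0.00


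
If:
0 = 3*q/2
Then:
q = 0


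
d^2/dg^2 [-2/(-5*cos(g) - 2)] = 10*(5*sin(g)^2 + 2*cos(g) + 5)/(5*cos(g) + 2)^3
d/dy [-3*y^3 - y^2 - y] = -9*y^2 - 2*y - 1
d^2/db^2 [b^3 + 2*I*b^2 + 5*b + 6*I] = 6*b + 4*I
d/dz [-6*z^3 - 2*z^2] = 2*z*(-9*z - 2)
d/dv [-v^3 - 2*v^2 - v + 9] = -3*v^2 - 4*v - 1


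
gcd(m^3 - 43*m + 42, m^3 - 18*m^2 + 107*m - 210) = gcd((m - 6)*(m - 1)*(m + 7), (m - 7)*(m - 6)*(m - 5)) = m - 6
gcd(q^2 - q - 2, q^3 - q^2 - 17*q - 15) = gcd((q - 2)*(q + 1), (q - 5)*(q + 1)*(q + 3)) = q + 1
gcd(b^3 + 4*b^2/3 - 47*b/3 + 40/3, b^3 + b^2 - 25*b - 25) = b + 5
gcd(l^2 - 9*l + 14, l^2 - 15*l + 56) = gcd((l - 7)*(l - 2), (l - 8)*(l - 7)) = l - 7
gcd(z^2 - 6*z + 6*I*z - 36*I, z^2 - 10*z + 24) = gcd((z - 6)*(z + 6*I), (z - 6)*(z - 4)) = z - 6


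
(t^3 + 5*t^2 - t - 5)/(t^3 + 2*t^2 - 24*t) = (t^3 + 5*t^2 - t - 5)/(t*(t^2 + 2*t - 24))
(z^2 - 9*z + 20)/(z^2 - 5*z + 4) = (z - 5)/(z - 1)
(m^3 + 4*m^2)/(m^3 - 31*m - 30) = m^2*(m + 4)/(m^3 - 31*m - 30)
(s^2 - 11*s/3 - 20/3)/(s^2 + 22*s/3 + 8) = (s - 5)/(s + 6)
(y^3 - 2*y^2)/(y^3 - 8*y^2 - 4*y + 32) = y^2/(y^2 - 6*y - 16)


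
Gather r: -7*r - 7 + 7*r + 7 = 0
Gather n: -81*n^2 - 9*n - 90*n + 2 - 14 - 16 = -81*n^2 - 99*n - 28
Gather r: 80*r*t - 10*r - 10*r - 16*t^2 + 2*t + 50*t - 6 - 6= r*(80*t - 20) - 16*t^2 + 52*t - 12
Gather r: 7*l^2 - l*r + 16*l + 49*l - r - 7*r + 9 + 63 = 7*l^2 + 65*l + r*(-l - 8) + 72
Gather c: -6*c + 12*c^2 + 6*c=12*c^2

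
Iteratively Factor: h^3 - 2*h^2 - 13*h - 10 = (h - 5)*(h^2 + 3*h + 2) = (h - 5)*(h + 2)*(h + 1)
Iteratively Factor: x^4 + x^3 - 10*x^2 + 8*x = (x - 1)*(x^3 + 2*x^2 - 8*x) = (x - 2)*(x - 1)*(x^2 + 4*x) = x*(x - 2)*(x - 1)*(x + 4)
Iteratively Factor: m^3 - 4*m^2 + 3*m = (m - 1)*(m^2 - 3*m) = (m - 3)*(m - 1)*(m)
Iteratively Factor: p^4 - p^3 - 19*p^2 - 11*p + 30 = (p - 5)*(p^3 + 4*p^2 + p - 6) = (p - 5)*(p - 1)*(p^2 + 5*p + 6) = (p - 5)*(p - 1)*(p + 3)*(p + 2)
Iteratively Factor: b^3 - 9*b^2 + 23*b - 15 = (b - 1)*(b^2 - 8*b + 15) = (b - 3)*(b - 1)*(b - 5)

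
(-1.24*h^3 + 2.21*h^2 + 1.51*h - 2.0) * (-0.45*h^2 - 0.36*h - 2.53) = 0.558*h^5 - 0.5481*h^4 + 1.6621*h^3 - 5.2349*h^2 - 3.1003*h + 5.06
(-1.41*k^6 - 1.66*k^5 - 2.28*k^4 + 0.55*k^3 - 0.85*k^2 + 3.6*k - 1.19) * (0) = 0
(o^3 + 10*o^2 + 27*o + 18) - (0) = o^3 + 10*o^2 + 27*o + 18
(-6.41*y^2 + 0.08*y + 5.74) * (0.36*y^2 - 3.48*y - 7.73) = -2.3076*y^4 + 22.3356*y^3 + 51.3373*y^2 - 20.5936*y - 44.3702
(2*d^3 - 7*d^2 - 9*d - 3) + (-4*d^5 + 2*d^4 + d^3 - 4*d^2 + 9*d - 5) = -4*d^5 + 2*d^4 + 3*d^3 - 11*d^2 - 8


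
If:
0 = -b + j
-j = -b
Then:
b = j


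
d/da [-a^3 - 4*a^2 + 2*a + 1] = -3*a^2 - 8*a + 2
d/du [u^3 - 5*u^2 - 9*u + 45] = 3*u^2 - 10*u - 9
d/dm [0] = 0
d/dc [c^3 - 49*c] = 3*c^2 - 49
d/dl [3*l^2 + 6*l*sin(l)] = 6*l*cos(l) + 6*l + 6*sin(l)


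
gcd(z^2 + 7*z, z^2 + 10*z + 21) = z + 7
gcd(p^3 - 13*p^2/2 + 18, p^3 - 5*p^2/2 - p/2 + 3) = p - 2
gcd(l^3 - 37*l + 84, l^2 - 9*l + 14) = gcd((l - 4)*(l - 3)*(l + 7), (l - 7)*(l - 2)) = 1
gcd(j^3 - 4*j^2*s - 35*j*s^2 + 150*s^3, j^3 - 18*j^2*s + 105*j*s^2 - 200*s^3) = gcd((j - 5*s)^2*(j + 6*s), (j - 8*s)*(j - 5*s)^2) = j^2 - 10*j*s + 25*s^2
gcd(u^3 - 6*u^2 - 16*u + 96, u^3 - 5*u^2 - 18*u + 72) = u^2 - 2*u - 24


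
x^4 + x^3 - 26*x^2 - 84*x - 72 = (x - 6)*(x + 2)^2*(x + 3)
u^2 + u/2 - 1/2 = (u - 1/2)*(u + 1)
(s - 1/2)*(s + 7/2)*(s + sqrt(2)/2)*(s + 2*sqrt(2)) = s^4 + 3*s^3 + 5*sqrt(2)*s^3/2 + s^2/4 + 15*sqrt(2)*s^2/2 - 35*sqrt(2)*s/8 + 6*s - 7/2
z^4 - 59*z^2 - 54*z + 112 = (z - 8)*(z - 1)*(z + 2)*(z + 7)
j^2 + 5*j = j*(j + 5)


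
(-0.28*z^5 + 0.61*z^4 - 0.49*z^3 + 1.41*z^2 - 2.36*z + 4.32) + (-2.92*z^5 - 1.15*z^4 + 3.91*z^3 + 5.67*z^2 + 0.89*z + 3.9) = -3.2*z^5 - 0.54*z^4 + 3.42*z^3 + 7.08*z^2 - 1.47*z + 8.22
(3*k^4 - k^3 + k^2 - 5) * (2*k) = 6*k^5 - 2*k^4 + 2*k^3 - 10*k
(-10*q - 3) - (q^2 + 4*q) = -q^2 - 14*q - 3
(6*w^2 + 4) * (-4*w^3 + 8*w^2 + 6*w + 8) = -24*w^5 + 48*w^4 + 20*w^3 + 80*w^2 + 24*w + 32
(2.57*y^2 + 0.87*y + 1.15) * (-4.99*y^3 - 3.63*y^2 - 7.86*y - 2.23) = -12.8243*y^5 - 13.6704*y^4 - 29.0968*y^3 - 16.7438*y^2 - 10.9791*y - 2.5645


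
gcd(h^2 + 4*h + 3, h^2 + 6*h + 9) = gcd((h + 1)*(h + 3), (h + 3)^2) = h + 3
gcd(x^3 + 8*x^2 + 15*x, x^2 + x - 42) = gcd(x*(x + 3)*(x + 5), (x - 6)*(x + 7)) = 1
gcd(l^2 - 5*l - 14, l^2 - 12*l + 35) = l - 7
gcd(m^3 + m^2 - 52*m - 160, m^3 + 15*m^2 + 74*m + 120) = m^2 + 9*m + 20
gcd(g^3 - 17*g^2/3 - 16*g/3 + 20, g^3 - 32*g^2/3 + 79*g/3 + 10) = g - 6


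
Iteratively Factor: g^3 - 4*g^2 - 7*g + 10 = (g + 2)*(g^2 - 6*g + 5) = (g - 5)*(g + 2)*(g - 1)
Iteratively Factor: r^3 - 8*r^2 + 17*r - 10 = (r - 2)*(r^2 - 6*r + 5) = (r - 5)*(r - 2)*(r - 1)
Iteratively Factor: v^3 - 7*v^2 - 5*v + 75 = (v - 5)*(v^2 - 2*v - 15) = (v - 5)*(v + 3)*(v - 5)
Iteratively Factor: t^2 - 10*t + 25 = (t - 5)*(t - 5)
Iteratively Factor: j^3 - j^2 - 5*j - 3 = (j + 1)*(j^2 - 2*j - 3) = (j - 3)*(j + 1)*(j + 1)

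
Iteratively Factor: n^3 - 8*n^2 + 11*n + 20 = (n + 1)*(n^2 - 9*n + 20) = (n - 5)*(n + 1)*(n - 4)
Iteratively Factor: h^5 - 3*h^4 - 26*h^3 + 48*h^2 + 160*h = (h - 4)*(h^4 + h^3 - 22*h^2 - 40*h) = (h - 4)*(h + 4)*(h^3 - 3*h^2 - 10*h) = (h - 4)*(h + 2)*(h + 4)*(h^2 - 5*h) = (h - 5)*(h - 4)*(h + 2)*(h + 4)*(h)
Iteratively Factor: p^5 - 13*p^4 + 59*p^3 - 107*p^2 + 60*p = (p - 1)*(p^4 - 12*p^3 + 47*p^2 - 60*p) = p*(p - 1)*(p^3 - 12*p^2 + 47*p - 60) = p*(p - 4)*(p - 1)*(p^2 - 8*p + 15) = p*(p - 4)*(p - 3)*(p - 1)*(p - 5)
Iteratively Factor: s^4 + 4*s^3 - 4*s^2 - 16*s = (s - 2)*(s^3 + 6*s^2 + 8*s) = (s - 2)*(s + 4)*(s^2 + 2*s) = s*(s - 2)*(s + 4)*(s + 2)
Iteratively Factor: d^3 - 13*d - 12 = (d + 1)*(d^2 - d - 12) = (d - 4)*(d + 1)*(d + 3)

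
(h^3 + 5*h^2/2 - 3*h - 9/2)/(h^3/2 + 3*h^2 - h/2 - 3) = (2*h^2 + 3*h - 9)/(h^2 + 5*h - 6)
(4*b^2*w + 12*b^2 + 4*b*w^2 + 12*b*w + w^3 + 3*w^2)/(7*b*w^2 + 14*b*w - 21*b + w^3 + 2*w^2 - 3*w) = (4*b^2 + 4*b*w + w^2)/(7*b*w - 7*b + w^2 - w)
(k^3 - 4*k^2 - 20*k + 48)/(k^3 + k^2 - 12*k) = (k^2 - 8*k + 12)/(k*(k - 3))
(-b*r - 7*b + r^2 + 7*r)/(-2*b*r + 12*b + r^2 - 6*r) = (b*r + 7*b - r^2 - 7*r)/(2*b*r - 12*b - r^2 + 6*r)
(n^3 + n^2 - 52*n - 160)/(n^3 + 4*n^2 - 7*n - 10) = (n^2 - 4*n - 32)/(n^2 - n - 2)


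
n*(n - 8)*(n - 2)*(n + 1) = n^4 - 9*n^3 + 6*n^2 + 16*n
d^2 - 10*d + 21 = (d - 7)*(d - 3)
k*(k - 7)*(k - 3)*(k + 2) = k^4 - 8*k^3 + k^2 + 42*k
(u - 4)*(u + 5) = u^2 + u - 20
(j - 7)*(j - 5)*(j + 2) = j^3 - 10*j^2 + 11*j + 70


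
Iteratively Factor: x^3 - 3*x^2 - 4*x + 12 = (x - 3)*(x^2 - 4) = (x - 3)*(x + 2)*(x - 2)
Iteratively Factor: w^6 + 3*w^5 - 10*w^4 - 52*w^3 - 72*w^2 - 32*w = (w + 2)*(w^5 + w^4 - 12*w^3 - 28*w^2 - 16*w) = (w + 1)*(w + 2)*(w^4 - 12*w^2 - 16*w) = (w + 1)*(w + 2)^2*(w^3 - 2*w^2 - 8*w) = w*(w + 1)*(w + 2)^2*(w^2 - 2*w - 8) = w*(w + 1)*(w + 2)^3*(w - 4)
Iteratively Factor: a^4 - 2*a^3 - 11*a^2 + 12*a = (a)*(a^3 - 2*a^2 - 11*a + 12) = a*(a - 4)*(a^2 + 2*a - 3) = a*(a - 4)*(a + 3)*(a - 1)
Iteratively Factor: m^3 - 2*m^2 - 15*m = (m - 5)*(m^2 + 3*m) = m*(m - 5)*(m + 3)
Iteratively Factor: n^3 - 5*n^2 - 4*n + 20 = (n - 5)*(n^2 - 4) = (n - 5)*(n - 2)*(n + 2)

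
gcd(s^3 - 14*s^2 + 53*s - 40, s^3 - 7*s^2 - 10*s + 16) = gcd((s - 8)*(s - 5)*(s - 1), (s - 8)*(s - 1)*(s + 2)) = s^2 - 9*s + 8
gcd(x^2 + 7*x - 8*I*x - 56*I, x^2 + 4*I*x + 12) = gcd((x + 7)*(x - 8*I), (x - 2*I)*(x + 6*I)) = 1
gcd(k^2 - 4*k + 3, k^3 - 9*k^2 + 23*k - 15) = k^2 - 4*k + 3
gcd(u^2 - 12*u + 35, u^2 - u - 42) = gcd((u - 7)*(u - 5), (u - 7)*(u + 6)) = u - 7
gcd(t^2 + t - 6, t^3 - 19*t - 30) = t + 3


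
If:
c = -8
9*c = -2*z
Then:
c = -8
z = 36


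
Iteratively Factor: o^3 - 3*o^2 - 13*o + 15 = (o - 5)*(o^2 + 2*o - 3) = (o - 5)*(o + 3)*(o - 1)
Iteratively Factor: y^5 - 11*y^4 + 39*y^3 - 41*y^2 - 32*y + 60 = (y - 2)*(y^4 - 9*y^3 + 21*y^2 + y - 30) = (y - 2)*(y + 1)*(y^3 - 10*y^2 + 31*y - 30) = (y - 5)*(y - 2)*(y + 1)*(y^2 - 5*y + 6) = (y - 5)*(y - 2)^2*(y + 1)*(y - 3)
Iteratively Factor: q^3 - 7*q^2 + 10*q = (q)*(q^2 - 7*q + 10) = q*(q - 2)*(q - 5)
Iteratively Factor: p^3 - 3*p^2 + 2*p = (p)*(p^2 - 3*p + 2) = p*(p - 2)*(p - 1)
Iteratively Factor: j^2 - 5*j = (j - 5)*(j)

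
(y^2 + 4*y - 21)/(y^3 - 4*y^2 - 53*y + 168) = 1/(y - 8)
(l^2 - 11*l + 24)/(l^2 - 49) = (l^2 - 11*l + 24)/(l^2 - 49)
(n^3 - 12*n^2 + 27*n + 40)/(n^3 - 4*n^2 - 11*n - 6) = (n^2 - 13*n + 40)/(n^2 - 5*n - 6)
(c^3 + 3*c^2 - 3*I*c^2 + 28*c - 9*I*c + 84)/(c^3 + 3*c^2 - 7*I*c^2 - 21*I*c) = (c + 4*I)/c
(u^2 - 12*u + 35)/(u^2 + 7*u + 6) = (u^2 - 12*u + 35)/(u^2 + 7*u + 6)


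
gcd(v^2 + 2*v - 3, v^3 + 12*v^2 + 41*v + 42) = v + 3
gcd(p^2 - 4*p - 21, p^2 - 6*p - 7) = p - 7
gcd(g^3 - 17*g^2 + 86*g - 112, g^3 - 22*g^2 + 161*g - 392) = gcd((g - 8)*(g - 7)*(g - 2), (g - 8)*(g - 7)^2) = g^2 - 15*g + 56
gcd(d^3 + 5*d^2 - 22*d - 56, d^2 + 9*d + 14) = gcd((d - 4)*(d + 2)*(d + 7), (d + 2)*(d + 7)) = d^2 + 9*d + 14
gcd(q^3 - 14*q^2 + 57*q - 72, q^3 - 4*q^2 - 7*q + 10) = 1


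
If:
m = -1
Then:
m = -1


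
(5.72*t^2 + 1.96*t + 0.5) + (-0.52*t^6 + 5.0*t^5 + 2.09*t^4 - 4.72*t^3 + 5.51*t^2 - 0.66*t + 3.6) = -0.52*t^6 + 5.0*t^5 + 2.09*t^4 - 4.72*t^3 + 11.23*t^2 + 1.3*t + 4.1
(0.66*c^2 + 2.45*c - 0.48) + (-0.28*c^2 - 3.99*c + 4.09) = 0.38*c^2 - 1.54*c + 3.61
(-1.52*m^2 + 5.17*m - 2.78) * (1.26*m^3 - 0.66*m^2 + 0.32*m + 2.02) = -1.9152*m^5 + 7.5174*m^4 - 7.4014*m^3 + 0.4188*m^2 + 9.5538*m - 5.6156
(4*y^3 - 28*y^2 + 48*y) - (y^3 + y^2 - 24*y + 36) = 3*y^3 - 29*y^2 + 72*y - 36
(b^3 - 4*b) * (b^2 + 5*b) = b^5 + 5*b^4 - 4*b^3 - 20*b^2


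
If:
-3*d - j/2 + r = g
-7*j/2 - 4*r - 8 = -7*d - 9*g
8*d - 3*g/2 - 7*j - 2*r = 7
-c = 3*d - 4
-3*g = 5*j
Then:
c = -169/77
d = 159/77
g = 170/77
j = -102/77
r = 596/77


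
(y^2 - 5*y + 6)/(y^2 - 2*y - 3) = (y - 2)/(y + 1)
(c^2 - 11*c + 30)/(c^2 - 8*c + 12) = (c - 5)/(c - 2)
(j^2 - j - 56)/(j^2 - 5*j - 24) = (j + 7)/(j + 3)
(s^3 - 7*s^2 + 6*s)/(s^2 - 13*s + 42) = s*(s - 1)/(s - 7)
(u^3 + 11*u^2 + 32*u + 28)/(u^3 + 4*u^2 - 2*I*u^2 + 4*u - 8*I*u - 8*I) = (u + 7)/(u - 2*I)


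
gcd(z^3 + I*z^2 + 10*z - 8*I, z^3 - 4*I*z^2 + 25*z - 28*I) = z^2 + 3*I*z + 4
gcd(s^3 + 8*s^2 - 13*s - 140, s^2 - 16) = s - 4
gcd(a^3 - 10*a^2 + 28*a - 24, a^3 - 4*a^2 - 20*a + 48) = a^2 - 8*a + 12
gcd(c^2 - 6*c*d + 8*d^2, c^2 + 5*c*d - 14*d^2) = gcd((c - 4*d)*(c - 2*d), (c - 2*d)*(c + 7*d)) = c - 2*d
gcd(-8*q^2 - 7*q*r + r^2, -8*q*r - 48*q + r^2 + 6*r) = 8*q - r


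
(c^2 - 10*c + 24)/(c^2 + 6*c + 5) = (c^2 - 10*c + 24)/(c^2 + 6*c + 5)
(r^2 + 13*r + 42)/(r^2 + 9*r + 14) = (r + 6)/(r + 2)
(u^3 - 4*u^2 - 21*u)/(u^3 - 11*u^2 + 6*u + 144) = u*(u - 7)/(u^2 - 14*u + 48)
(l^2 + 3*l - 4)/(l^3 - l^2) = (l + 4)/l^2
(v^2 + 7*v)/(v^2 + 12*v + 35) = v/(v + 5)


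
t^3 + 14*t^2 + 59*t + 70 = (t + 2)*(t + 5)*(t + 7)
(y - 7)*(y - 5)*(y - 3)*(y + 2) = y^4 - 13*y^3 + 41*y^2 + 37*y - 210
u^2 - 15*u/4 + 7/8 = (u - 7/2)*(u - 1/4)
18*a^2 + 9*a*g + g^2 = (3*a + g)*(6*a + g)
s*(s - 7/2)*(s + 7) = s^3 + 7*s^2/2 - 49*s/2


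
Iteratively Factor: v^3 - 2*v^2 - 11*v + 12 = (v + 3)*(v^2 - 5*v + 4) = (v - 1)*(v + 3)*(v - 4)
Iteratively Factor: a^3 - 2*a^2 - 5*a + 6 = (a - 3)*(a^2 + a - 2) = (a - 3)*(a + 2)*(a - 1)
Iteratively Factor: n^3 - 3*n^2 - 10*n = (n)*(n^2 - 3*n - 10) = n*(n + 2)*(n - 5)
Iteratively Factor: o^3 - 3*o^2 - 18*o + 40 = (o - 5)*(o^2 + 2*o - 8) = (o - 5)*(o + 4)*(o - 2)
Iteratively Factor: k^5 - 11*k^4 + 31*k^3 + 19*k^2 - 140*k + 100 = (k - 1)*(k^4 - 10*k^3 + 21*k^2 + 40*k - 100) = (k - 2)*(k - 1)*(k^3 - 8*k^2 + 5*k + 50) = (k - 5)*(k - 2)*(k - 1)*(k^2 - 3*k - 10) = (k - 5)^2*(k - 2)*(k - 1)*(k + 2)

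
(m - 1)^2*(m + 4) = m^3 + 2*m^2 - 7*m + 4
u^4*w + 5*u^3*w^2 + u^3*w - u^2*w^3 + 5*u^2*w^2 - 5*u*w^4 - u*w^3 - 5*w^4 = (u - w)*(u + w)*(u + 5*w)*(u*w + w)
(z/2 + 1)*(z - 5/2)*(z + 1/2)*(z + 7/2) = z^4/2 + 7*z^3/4 - 21*z^2/8 - 167*z/16 - 35/8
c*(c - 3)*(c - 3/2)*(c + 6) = c^4 + 3*c^3/2 - 45*c^2/2 + 27*c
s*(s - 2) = s^2 - 2*s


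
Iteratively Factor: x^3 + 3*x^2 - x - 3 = (x + 3)*(x^2 - 1) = (x - 1)*(x + 3)*(x + 1)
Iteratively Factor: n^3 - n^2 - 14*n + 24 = (n + 4)*(n^2 - 5*n + 6) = (n - 3)*(n + 4)*(n - 2)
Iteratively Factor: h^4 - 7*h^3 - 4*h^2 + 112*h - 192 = (h + 4)*(h^3 - 11*h^2 + 40*h - 48) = (h - 4)*(h + 4)*(h^2 - 7*h + 12) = (h - 4)^2*(h + 4)*(h - 3)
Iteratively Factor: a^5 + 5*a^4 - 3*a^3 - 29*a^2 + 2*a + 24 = (a + 3)*(a^4 + 2*a^3 - 9*a^2 - 2*a + 8) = (a - 2)*(a + 3)*(a^3 + 4*a^2 - a - 4) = (a - 2)*(a - 1)*(a + 3)*(a^2 + 5*a + 4) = (a - 2)*(a - 1)*(a + 1)*(a + 3)*(a + 4)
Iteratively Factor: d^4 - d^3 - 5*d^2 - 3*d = (d)*(d^3 - d^2 - 5*d - 3) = d*(d - 3)*(d^2 + 2*d + 1) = d*(d - 3)*(d + 1)*(d + 1)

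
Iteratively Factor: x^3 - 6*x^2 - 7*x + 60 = (x - 4)*(x^2 - 2*x - 15) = (x - 4)*(x + 3)*(x - 5)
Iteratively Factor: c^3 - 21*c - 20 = (c + 1)*(c^2 - c - 20) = (c + 1)*(c + 4)*(c - 5)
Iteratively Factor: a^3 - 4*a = (a + 2)*(a^2 - 2*a) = (a - 2)*(a + 2)*(a)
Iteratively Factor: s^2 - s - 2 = (s + 1)*(s - 2)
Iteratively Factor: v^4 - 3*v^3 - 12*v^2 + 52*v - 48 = (v - 2)*(v^3 - v^2 - 14*v + 24) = (v - 2)^2*(v^2 + v - 12) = (v - 3)*(v - 2)^2*(v + 4)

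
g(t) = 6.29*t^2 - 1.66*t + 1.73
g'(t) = 12.58*t - 1.66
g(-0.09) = 1.93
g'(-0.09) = -2.79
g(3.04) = 54.81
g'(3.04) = 36.58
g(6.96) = 294.87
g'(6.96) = 85.90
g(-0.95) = 8.98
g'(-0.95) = -13.61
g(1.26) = 9.62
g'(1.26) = 14.19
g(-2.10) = 32.95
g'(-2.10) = -28.08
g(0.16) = 1.63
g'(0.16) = 0.35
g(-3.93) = 105.40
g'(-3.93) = -51.10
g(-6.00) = 238.13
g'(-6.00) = -77.14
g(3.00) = 53.36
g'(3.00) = 36.08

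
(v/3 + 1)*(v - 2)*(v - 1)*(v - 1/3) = v^4/3 - v^3/9 - 7*v^2/3 + 25*v/9 - 2/3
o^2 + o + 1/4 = (o + 1/2)^2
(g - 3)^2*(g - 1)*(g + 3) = g^4 - 4*g^3 - 6*g^2 + 36*g - 27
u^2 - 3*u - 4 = (u - 4)*(u + 1)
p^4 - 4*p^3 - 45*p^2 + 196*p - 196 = (p - 7)*(p - 2)^2*(p + 7)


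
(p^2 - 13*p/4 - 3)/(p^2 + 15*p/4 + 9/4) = (p - 4)/(p + 3)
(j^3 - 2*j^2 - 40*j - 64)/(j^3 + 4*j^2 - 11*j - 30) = (j^2 - 4*j - 32)/(j^2 + 2*j - 15)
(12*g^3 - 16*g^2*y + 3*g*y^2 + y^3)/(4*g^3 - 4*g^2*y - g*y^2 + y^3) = (6*g + y)/(2*g + y)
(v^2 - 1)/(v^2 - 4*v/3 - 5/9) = 9*(1 - v^2)/(-9*v^2 + 12*v + 5)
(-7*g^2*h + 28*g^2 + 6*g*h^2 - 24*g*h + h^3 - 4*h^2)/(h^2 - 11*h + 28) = (-7*g^2 + 6*g*h + h^2)/(h - 7)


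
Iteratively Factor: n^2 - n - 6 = (n + 2)*(n - 3)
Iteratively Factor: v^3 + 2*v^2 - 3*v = (v)*(v^2 + 2*v - 3) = v*(v - 1)*(v + 3)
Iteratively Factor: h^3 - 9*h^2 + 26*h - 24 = (h - 2)*(h^2 - 7*h + 12) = (h - 4)*(h - 2)*(h - 3)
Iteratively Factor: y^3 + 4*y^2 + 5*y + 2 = (y + 1)*(y^2 + 3*y + 2) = (y + 1)^2*(y + 2)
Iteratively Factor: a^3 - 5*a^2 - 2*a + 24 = (a - 4)*(a^2 - a - 6) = (a - 4)*(a + 2)*(a - 3)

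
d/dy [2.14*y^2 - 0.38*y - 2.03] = 4.28*y - 0.38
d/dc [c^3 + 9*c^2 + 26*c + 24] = 3*c^2 + 18*c + 26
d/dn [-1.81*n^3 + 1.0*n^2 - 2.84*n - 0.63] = -5.43*n^2 + 2.0*n - 2.84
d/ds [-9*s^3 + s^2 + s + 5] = -27*s^2 + 2*s + 1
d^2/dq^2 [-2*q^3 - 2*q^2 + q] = -12*q - 4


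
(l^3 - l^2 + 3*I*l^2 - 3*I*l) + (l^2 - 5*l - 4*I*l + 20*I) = l^3 + 3*I*l^2 - 5*l - 7*I*l + 20*I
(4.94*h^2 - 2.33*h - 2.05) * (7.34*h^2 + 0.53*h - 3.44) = 36.2596*h^4 - 14.484*h^3 - 33.2755*h^2 + 6.9287*h + 7.052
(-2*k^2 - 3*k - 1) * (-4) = 8*k^2 + 12*k + 4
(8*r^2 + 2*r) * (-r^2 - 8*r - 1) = -8*r^4 - 66*r^3 - 24*r^2 - 2*r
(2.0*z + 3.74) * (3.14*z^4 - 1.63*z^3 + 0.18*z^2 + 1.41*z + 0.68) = 6.28*z^5 + 8.4836*z^4 - 5.7362*z^3 + 3.4932*z^2 + 6.6334*z + 2.5432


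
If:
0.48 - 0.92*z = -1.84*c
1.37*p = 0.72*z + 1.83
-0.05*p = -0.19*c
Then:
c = 0.59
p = 2.23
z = 1.69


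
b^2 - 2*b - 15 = (b - 5)*(b + 3)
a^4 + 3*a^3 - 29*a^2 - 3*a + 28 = (a - 4)*(a - 1)*(a + 1)*(a + 7)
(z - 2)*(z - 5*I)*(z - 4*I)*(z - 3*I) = z^4 - 2*z^3 - 12*I*z^3 - 47*z^2 + 24*I*z^2 + 94*z + 60*I*z - 120*I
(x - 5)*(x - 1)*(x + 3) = x^3 - 3*x^2 - 13*x + 15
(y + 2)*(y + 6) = y^2 + 8*y + 12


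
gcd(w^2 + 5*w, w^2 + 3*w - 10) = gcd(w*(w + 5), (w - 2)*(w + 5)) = w + 5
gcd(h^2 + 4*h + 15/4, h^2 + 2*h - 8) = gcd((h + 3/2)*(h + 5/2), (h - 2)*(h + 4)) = 1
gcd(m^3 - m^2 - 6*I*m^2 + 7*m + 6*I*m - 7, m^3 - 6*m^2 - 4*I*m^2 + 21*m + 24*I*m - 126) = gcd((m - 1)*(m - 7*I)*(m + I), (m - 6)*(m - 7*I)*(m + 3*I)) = m - 7*I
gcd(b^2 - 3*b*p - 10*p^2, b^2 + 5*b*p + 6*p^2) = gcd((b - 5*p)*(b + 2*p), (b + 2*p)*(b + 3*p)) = b + 2*p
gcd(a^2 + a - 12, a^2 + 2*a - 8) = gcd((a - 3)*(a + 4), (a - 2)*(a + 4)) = a + 4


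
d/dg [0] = 0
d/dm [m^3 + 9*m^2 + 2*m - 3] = 3*m^2 + 18*m + 2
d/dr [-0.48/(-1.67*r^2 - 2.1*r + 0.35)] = (-1.6032*r - 1.008)/(1.67*r^2 + 2.1*r - 0.35)^2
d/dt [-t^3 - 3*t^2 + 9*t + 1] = -3*t^2 - 6*t + 9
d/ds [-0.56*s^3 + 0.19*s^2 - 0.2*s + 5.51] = -1.68*s^2 + 0.38*s - 0.2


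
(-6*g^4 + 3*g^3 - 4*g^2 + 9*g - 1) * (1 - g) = 6*g^5 - 9*g^4 + 7*g^3 - 13*g^2 + 10*g - 1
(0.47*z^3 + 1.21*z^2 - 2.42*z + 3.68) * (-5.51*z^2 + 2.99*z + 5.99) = -2.5897*z^5 - 5.2618*z^4 + 19.7674*z^3 - 20.2647*z^2 - 3.4926*z + 22.0432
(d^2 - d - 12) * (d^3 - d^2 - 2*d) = d^5 - 2*d^4 - 13*d^3 + 14*d^2 + 24*d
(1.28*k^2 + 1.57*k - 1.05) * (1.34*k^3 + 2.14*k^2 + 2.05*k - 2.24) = 1.7152*k^5 + 4.843*k^4 + 4.5768*k^3 - 1.8957*k^2 - 5.6693*k + 2.352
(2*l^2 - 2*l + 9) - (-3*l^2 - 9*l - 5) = 5*l^2 + 7*l + 14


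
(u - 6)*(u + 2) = u^2 - 4*u - 12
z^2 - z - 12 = (z - 4)*(z + 3)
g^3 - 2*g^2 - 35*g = g*(g - 7)*(g + 5)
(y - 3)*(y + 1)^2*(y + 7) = y^4 + 6*y^3 - 12*y^2 - 38*y - 21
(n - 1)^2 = n^2 - 2*n + 1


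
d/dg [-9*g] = -9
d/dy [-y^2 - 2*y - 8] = -2*y - 2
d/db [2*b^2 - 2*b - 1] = 4*b - 2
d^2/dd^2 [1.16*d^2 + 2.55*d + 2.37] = 2.32000000000000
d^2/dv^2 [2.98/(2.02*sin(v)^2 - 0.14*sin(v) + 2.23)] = (-48.638368*sin(v)^4 + 2.528232*sin(v)^3 + 126.593976*sin(v)^2 - 5.98682*sin(v) - 26.7306)/(2.02*sin(v)^2 - 0.14*sin(v) + 2.23)^3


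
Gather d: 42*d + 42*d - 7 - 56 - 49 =84*d - 112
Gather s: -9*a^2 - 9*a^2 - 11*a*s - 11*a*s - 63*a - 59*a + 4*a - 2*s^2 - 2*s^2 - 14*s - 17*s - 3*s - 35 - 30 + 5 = -18*a^2 - 118*a - 4*s^2 + s*(-22*a - 34) - 60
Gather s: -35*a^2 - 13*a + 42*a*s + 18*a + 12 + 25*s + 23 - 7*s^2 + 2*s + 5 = -35*a^2 + 5*a - 7*s^2 + s*(42*a + 27) + 40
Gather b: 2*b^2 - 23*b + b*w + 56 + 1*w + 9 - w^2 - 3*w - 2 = 2*b^2 + b*(w - 23) - w^2 - 2*w + 63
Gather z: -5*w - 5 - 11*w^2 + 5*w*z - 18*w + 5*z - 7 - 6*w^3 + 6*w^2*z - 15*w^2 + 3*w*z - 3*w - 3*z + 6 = -6*w^3 - 26*w^2 - 26*w + z*(6*w^2 + 8*w + 2) - 6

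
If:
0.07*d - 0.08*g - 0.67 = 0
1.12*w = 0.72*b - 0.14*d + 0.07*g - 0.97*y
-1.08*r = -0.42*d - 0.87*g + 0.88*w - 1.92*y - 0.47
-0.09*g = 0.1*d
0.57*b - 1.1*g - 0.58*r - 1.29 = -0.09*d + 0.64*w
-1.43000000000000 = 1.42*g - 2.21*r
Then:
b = -21.20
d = 4.22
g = -4.69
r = -2.36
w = -10.11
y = -5.01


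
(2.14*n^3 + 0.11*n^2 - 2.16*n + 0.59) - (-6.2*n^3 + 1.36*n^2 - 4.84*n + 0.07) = 8.34*n^3 - 1.25*n^2 + 2.68*n + 0.52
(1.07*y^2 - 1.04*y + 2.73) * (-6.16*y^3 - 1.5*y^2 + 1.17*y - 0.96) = -6.5912*y^5 + 4.8014*y^4 - 14.0049*y^3 - 6.339*y^2 + 4.1925*y - 2.6208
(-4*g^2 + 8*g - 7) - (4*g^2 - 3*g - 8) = -8*g^2 + 11*g + 1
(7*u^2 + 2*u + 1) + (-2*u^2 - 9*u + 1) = 5*u^2 - 7*u + 2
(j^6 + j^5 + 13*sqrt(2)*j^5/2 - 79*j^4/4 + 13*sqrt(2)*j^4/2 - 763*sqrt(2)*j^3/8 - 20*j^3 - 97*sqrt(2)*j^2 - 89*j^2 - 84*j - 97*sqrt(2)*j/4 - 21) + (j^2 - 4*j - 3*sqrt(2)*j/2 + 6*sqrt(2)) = j^6 + j^5 + 13*sqrt(2)*j^5/2 - 79*j^4/4 + 13*sqrt(2)*j^4/2 - 763*sqrt(2)*j^3/8 - 20*j^3 - 97*sqrt(2)*j^2 - 88*j^2 - 88*j - 103*sqrt(2)*j/4 - 21 + 6*sqrt(2)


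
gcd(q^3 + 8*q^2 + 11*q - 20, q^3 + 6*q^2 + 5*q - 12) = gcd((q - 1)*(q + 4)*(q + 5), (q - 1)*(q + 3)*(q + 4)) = q^2 + 3*q - 4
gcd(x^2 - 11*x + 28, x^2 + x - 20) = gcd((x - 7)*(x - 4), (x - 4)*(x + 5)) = x - 4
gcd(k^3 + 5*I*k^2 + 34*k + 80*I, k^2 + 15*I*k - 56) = k + 8*I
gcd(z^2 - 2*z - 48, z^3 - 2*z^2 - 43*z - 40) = z - 8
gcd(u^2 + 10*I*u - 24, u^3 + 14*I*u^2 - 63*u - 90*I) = u + 6*I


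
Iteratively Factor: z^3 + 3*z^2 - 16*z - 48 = (z + 4)*(z^2 - z - 12) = (z + 3)*(z + 4)*(z - 4)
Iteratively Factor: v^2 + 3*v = (v + 3)*(v)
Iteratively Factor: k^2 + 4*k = (k)*(k + 4)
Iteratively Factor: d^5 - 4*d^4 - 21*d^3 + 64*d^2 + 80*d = (d + 4)*(d^4 - 8*d^3 + 11*d^2 + 20*d) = (d + 1)*(d + 4)*(d^3 - 9*d^2 + 20*d) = (d - 5)*(d + 1)*(d + 4)*(d^2 - 4*d) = d*(d - 5)*(d + 1)*(d + 4)*(d - 4)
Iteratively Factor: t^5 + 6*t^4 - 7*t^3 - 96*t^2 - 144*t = (t + 3)*(t^4 + 3*t^3 - 16*t^2 - 48*t) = (t + 3)*(t + 4)*(t^3 - t^2 - 12*t) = t*(t + 3)*(t + 4)*(t^2 - t - 12) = t*(t + 3)^2*(t + 4)*(t - 4)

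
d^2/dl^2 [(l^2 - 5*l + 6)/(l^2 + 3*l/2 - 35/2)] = 8*(-13*l^3 + 141*l^2 - 471*l + 587)/(8*l^6 + 36*l^5 - 366*l^4 - 1233*l^3 + 6405*l^2 + 11025*l - 42875)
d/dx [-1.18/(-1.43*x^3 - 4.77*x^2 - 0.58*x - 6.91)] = (-5.0622*x^2 - 11.2572*x - 0.6844)/(1.43*x^3 + 4.77*x^2 + 0.58*x + 6.91)^2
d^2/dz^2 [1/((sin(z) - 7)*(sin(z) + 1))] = (-83*sin(z) + sin(3*z) - 11*cos(2*z) + 97)/((sin(z) - 7)^3*(sin(z) + 1)^2)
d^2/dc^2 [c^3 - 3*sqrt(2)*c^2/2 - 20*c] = 6*c - 3*sqrt(2)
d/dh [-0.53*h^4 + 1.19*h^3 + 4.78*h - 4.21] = -2.12*h^3 + 3.57*h^2 + 4.78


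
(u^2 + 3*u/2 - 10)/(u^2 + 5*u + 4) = (u - 5/2)/(u + 1)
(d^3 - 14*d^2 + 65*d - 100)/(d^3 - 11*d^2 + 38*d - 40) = (d - 5)/(d - 2)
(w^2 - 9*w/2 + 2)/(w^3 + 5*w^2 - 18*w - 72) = (w - 1/2)/(w^2 + 9*w + 18)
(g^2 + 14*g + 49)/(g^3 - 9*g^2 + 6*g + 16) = (g^2 + 14*g + 49)/(g^3 - 9*g^2 + 6*g + 16)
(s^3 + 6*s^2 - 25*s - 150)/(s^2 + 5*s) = s + 1 - 30/s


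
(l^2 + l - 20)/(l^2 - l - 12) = (l + 5)/(l + 3)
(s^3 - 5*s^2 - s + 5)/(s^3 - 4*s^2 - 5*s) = (s - 1)/s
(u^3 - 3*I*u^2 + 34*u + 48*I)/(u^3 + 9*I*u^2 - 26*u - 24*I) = (u - 8*I)/(u + 4*I)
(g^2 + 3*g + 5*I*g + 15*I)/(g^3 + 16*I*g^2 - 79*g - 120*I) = (g + 3)/(g^2 + 11*I*g - 24)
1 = 1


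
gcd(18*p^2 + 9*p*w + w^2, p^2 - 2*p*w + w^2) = 1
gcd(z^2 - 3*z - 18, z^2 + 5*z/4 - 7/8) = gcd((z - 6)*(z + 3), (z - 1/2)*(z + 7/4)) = 1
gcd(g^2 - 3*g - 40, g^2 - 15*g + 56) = g - 8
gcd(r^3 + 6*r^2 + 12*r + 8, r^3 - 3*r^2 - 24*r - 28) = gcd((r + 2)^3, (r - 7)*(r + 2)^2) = r^2 + 4*r + 4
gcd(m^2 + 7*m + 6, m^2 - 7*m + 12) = 1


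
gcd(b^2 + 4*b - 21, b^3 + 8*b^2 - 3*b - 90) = b - 3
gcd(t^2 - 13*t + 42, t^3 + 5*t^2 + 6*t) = 1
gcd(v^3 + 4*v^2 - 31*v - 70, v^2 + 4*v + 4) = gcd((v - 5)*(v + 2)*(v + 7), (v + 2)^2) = v + 2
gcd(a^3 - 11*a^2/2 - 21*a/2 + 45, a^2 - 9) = a + 3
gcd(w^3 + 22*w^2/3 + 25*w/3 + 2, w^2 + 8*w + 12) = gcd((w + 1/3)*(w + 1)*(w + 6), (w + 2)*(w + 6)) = w + 6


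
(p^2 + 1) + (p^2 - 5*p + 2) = 2*p^2 - 5*p + 3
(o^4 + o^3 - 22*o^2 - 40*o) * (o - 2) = o^5 - o^4 - 24*o^3 + 4*o^2 + 80*o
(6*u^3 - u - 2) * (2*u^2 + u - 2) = 12*u^5 + 6*u^4 - 14*u^3 - 5*u^2 + 4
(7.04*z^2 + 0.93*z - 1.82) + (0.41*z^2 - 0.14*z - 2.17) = 7.45*z^2 + 0.79*z - 3.99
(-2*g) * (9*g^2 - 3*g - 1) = -18*g^3 + 6*g^2 + 2*g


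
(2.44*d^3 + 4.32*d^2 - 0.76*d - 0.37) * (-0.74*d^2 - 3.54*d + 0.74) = -1.8056*d^5 - 11.8344*d^4 - 12.9248*d^3 + 6.161*d^2 + 0.7474*d - 0.2738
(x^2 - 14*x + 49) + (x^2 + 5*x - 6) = 2*x^2 - 9*x + 43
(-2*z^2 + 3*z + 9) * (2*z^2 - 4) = -4*z^4 + 6*z^3 + 26*z^2 - 12*z - 36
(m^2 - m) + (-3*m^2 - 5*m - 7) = -2*m^2 - 6*m - 7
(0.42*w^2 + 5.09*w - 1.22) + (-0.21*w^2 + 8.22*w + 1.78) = 0.21*w^2 + 13.31*w + 0.56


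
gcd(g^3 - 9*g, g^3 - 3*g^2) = g^2 - 3*g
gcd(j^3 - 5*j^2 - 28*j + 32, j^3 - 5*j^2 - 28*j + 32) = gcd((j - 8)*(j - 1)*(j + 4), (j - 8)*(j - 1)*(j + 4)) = j^3 - 5*j^2 - 28*j + 32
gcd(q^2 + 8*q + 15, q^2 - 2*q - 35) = q + 5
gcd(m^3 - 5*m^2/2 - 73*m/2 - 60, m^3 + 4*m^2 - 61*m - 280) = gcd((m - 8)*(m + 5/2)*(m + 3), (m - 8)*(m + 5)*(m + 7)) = m - 8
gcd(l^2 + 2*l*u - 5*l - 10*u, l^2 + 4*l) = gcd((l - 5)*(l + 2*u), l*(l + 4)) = 1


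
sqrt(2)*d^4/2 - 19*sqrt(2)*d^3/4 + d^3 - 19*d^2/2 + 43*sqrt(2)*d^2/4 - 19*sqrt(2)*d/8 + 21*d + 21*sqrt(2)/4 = (d - 6)*(d - 7/2)*(d + sqrt(2)/2)*(sqrt(2)*d/2 + 1/2)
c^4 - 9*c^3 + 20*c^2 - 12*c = c*(c - 6)*(c - 2)*(c - 1)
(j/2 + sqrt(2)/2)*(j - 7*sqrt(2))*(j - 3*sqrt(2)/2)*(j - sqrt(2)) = j^4/2 - 17*sqrt(2)*j^3/4 + 19*j^2/2 + 17*sqrt(2)*j/2 - 21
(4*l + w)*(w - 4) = 4*l*w - 16*l + w^2 - 4*w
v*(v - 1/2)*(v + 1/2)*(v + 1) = v^4 + v^3 - v^2/4 - v/4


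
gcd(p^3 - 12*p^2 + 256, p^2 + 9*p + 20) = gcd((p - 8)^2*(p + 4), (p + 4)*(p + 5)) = p + 4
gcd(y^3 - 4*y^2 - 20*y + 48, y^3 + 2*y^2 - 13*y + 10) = y - 2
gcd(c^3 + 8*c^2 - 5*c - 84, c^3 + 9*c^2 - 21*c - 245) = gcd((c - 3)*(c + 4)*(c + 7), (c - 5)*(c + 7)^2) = c + 7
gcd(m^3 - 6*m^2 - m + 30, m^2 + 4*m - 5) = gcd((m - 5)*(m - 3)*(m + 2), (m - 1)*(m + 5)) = 1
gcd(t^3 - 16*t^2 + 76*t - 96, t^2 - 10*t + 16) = t^2 - 10*t + 16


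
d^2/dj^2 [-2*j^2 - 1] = -4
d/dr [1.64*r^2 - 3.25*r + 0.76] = 3.28*r - 3.25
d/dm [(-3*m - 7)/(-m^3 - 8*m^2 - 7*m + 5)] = (3*m^3 + 24*m^2 + 21*m - (3*m + 7)*(3*m^2 + 16*m + 7) - 15)/(m^3 + 8*m^2 + 7*m - 5)^2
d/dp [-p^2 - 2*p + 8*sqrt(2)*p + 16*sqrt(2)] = -2*p - 2 + 8*sqrt(2)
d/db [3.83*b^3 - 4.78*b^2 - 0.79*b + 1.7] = 11.49*b^2 - 9.56*b - 0.79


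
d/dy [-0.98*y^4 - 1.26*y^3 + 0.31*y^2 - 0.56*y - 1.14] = -3.92*y^3 - 3.78*y^2 + 0.62*y - 0.56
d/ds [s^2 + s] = 2*s + 1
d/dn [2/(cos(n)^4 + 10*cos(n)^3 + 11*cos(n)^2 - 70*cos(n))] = 4*(2*cos(n)^3 + 15*cos(n)^2 + 11*cos(n) - 35)*sin(n)/((cos(n)^3 + 10*cos(n)^2 + 11*cos(n) - 70)^2*cos(n)^2)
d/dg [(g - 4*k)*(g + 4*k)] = 2*g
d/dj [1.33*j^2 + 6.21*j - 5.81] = 2.66*j + 6.21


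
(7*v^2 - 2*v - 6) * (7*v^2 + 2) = 49*v^4 - 14*v^3 - 28*v^2 - 4*v - 12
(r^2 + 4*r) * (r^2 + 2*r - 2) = r^4 + 6*r^3 + 6*r^2 - 8*r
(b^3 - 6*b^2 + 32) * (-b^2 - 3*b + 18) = -b^5 + 3*b^4 + 36*b^3 - 140*b^2 - 96*b + 576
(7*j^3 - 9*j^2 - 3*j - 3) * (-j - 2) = -7*j^4 - 5*j^3 + 21*j^2 + 9*j + 6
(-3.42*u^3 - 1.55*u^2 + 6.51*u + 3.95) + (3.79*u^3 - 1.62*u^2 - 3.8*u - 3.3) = 0.37*u^3 - 3.17*u^2 + 2.71*u + 0.65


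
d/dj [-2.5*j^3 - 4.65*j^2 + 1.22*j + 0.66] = -7.5*j^2 - 9.3*j + 1.22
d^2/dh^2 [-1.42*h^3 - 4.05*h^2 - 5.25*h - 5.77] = -8.52*h - 8.1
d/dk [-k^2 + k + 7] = 1 - 2*k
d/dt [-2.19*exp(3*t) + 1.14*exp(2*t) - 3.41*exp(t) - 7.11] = (-6.57*exp(2*t) + 2.28*exp(t) - 3.41)*exp(t)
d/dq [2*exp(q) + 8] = 2*exp(q)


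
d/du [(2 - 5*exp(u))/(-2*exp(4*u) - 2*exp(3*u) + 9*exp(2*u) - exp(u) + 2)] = (-(5*exp(u) - 2)*(8*exp(3*u) + 6*exp(2*u) - 18*exp(u) + 1) + 10*exp(4*u) + 10*exp(3*u) - 45*exp(2*u) + 5*exp(u) - 10)*exp(u)/(2*exp(4*u) + 2*exp(3*u) - 9*exp(2*u) + exp(u) - 2)^2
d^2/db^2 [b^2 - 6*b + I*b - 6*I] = 2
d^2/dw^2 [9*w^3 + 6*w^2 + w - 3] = 54*w + 12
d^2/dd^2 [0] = 0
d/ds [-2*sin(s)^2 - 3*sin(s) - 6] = -(4*sin(s) + 3)*cos(s)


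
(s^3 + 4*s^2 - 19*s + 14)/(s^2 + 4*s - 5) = (s^2 + 5*s - 14)/(s + 5)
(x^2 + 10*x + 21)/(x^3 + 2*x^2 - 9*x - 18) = (x + 7)/(x^2 - x - 6)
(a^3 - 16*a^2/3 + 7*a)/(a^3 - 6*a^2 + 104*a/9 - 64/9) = 3*a*(3*a^2 - 16*a + 21)/(9*a^3 - 54*a^2 + 104*a - 64)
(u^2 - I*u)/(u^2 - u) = (u - I)/(u - 1)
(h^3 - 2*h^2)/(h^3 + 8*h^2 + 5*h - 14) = h^2*(h - 2)/(h^3 + 8*h^2 + 5*h - 14)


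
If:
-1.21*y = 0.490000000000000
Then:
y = -0.40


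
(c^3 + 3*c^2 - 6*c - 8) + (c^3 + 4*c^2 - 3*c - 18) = 2*c^3 + 7*c^2 - 9*c - 26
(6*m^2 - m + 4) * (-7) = -42*m^2 + 7*m - 28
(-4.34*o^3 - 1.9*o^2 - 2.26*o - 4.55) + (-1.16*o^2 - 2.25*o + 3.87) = -4.34*o^3 - 3.06*o^2 - 4.51*o - 0.68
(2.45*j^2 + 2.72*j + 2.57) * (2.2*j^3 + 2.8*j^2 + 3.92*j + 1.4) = 5.39*j^5 + 12.844*j^4 + 22.874*j^3 + 21.2884*j^2 + 13.8824*j + 3.598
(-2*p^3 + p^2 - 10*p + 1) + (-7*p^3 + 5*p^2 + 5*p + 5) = -9*p^3 + 6*p^2 - 5*p + 6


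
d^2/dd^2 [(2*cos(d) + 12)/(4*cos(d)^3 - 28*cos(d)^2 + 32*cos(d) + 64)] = (-(1 - cos(2*d))^2 - 767*cos(d)/4 + 24*cos(2*d) - 61*cos(3*d)/4 + 144)/(2*(cos(d) - 4)^4*(cos(d) + 1)^2)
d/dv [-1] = 0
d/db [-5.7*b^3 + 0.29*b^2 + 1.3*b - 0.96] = -17.1*b^2 + 0.58*b + 1.3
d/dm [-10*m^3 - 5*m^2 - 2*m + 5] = -30*m^2 - 10*m - 2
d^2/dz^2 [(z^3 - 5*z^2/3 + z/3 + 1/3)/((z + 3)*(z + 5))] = 8*(47*z^3 + 327*z^2 + 501*z - 299)/(3*(z^6 + 24*z^5 + 237*z^4 + 1232*z^3 + 3555*z^2 + 5400*z + 3375))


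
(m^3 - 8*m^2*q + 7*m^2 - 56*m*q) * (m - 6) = m^4 - 8*m^3*q + m^3 - 8*m^2*q - 42*m^2 + 336*m*q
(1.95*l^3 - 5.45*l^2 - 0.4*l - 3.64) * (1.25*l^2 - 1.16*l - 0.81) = 2.4375*l^5 - 9.0745*l^4 + 4.2425*l^3 + 0.3285*l^2 + 4.5464*l + 2.9484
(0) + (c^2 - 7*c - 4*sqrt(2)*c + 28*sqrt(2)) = c^2 - 7*c - 4*sqrt(2)*c + 28*sqrt(2)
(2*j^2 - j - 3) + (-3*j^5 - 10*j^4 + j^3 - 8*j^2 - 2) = -3*j^5 - 10*j^4 + j^3 - 6*j^2 - j - 5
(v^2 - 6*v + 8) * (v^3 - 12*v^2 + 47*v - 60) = v^5 - 18*v^4 + 127*v^3 - 438*v^2 + 736*v - 480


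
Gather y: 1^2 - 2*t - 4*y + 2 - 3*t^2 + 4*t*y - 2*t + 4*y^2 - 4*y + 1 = -3*t^2 - 4*t + 4*y^2 + y*(4*t - 8) + 4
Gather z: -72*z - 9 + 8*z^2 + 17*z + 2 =8*z^2 - 55*z - 7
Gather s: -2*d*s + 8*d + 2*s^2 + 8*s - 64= 8*d + 2*s^2 + s*(8 - 2*d) - 64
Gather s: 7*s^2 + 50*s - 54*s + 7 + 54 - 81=7*s^2 - 4*s - 20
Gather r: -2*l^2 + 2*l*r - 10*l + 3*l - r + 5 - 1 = -2*l^2 - 7*l + r*(2*l - 1) + 4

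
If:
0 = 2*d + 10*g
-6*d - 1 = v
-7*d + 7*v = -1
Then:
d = -6/49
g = 6/245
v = -13/49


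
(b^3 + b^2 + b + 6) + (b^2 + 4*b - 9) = b^3 + 2*b^2 + 5*b - 3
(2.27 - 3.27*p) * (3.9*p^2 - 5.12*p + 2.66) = -12.753*p^3 + 25.5954*p^2 - 20.3206*p + 6.0382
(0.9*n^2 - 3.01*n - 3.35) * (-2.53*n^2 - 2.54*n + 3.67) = -2.277*n^4 + 5.3293*n^3 + 19.4239*n^2 - 2.5377*n - 12.2945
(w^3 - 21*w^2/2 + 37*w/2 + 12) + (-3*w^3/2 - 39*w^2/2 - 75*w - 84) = -w^3/2 - 30*w^2 - 113*w/2 - 72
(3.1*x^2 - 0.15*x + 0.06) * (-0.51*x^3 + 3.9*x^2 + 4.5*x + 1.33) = -1.581*x^5 + 12.1665*x^4 + 13.3344*x^3 + 3.682*x^2 + 0.0705*x + 0.0798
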